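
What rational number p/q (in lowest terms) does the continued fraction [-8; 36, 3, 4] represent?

-3763/472

Start with 4.
3 + 1/(4/1) = 3 + 1/4 = 13/4
36 + 1/(13/4) = 36 + 4/13 = 472/13
-8 + 1/(472/13) = -8 + 13/472 = -3763/472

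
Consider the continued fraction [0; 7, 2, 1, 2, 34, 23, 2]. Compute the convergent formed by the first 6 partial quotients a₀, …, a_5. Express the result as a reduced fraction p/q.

275/2028

Start with 34.
2 + 1/(34/1) = 2 + 1/34 = 69/34
1 + 1/(69/34) = 1 + 34/69 = 103/69
2 + 1/(103/69) = 2 + 69/103 = 275/103
7 + 1/(275/103) = 7 + 103/275 = 2028/275
0 + 1/(2028/275) = 0 + 275/2028 = 275/2028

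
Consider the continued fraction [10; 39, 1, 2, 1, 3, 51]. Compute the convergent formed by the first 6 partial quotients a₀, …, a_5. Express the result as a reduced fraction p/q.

5975/596

Collapse the nested fraction from the inside out:
Start with 3.
1 + 1/(3/1) = 1 + 1/3 = 4/3
2 + 1/(4/3) = 2 + 3/4 = 11/4
1 + 1/(11/4) = 1 + 4/11 = 15/11
39 + 1/(15/11) = 39 + 11/15 = 596/15
10 + 1/(596/15) = 10 + 15/596 = 5975/596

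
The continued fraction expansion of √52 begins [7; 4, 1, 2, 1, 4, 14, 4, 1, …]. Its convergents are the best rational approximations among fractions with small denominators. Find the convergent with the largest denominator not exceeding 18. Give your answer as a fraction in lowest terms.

a_0 = 7: 7/1  (≤ bound)
a_1 = 4: 29/4  (≤ bound)
a_2 = 1: 36/5  (≤ bound)
a_3 = 2: 101/14  (≤ bound)
a_4 = 1: 137/19  (> 18, stop)

101/14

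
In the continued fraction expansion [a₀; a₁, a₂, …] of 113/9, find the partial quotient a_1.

113 = 12·9 + 5, so a_0 = 12
9 = 1·5 + 4, so a_1 = 1

1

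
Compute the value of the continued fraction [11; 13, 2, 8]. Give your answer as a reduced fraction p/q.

2536/229

Work from the innermost term outward:
Start with 8.
2 + 1/(8/1) = 2 + 1/8 = 17/8
13 + 1/(17/8) = 13 + 8/17 = 229/17
11 + 1/(229/17) = 11 + 17/229 = 2536/229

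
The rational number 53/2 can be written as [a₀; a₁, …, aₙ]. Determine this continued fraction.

[26; 2]

53 = 26·2 + 1, so a_0 = 26
2 = 2·1 + 0, so a_1 = 2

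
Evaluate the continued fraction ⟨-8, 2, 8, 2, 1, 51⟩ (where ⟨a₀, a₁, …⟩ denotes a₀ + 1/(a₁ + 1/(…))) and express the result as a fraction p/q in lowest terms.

-20620/2739

Compute successive convergents:
a_0 = -8: -8/1
a_1 = 2: -15/2
a_2 = 8: -128/17
a_3 = 2: -271/36
a_4 = 1: -399/53
a_5 = 51: -20620/2739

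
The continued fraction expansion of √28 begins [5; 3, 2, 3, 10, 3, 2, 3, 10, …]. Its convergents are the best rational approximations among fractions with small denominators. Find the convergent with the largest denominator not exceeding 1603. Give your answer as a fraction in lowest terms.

4048/765

a_0 = 5: 5/1  (≤ bound)
a_1 = 3: 16/3  (≤ bound)
a_2 = 2: 37/7  (≤ bound)
a_3 = 3: 127/24  (≤ bound)
a_4 = 10: 1307/247  (≤ bound)
a_5 = 3: 4048/765  (≤ bound)
a_6 = 2: 9403/1777  (> 1603, stop)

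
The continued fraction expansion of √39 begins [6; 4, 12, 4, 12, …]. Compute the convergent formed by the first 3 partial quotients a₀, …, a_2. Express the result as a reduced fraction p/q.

a_0 = 6: 6/1
a_1 = 4: 25/4
a_2 = 12: 306/49

306/49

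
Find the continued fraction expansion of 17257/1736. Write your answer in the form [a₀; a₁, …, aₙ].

[9; 1, 15, 1, 5, 1, 6, 2]

17257 ÷ 1736 → quotient 9, remainder 1633
1736 ÷ 1633 → quotient 1, remainder 103
1633 ÷ 103 → quotient 15, remainder 88
103 ÷ 88 → quotient 1, remainder 15
88 ÷ 15 → quotient 5, remainder 13
15 ÷ 13 → quotient 1, remainder 2
13 ÷ 2 → quotient 6, remainder 1
2 ÷ 1 → quotient 2, remainder 0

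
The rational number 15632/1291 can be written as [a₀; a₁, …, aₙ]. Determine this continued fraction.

[12; 9, 4, 1, 1, 15]

Apply division with remainder until the remainder is 0:
15632 ÷ 1291 → quotient 12, remainder 140
1291 ÷ 140 → quotient 9, remainder 31
140 ÷ 31 → quotient 4, remainder 16
31 ÷ 16 → quotient 1, remainder 15
16 ÷ 15 → quotient 1, remainder 1
15 ÷ 1 → quotient 15, remainder 0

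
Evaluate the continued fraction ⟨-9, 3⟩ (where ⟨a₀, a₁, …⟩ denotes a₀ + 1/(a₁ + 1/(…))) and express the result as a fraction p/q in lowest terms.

-26/3

Use the convergent recurrence hₖ = aₖ·hₖ₋₁ + hₖ₋₂ (and likewise for the denominators kₖ):
a_0 = -9: -9/1
a_1 = 3: -26/3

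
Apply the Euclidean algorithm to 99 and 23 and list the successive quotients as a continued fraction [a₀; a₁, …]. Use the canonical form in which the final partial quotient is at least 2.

99 ÷ 23 → quotient 4, remainder 7
23 ÷ 7 → quotient 3, remainder 2
7 ÷ 2 → quotient 3, remainder 1
2 ÷ 1 → quotient 2, remainder 0

[4; 3, 3, 2]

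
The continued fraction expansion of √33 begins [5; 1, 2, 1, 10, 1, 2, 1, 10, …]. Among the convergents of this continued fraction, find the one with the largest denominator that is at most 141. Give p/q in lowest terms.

List convergents until the denominator exceeds the bound:
a_0 = 5: 5/1  (≤ bound)
a_1 = 1: 6/1  (≤ bound)
a_2 = 2: 17/3  (≤ bound)
a_3 = 1: 23/4  (≤ bound)
a_4 = 10: 247/43  (≤ bound)
a_5 = 1: 270/47  (≤ bound)
a_6 = 2: 787/137  (≤ bound)
a_7 = 1: 1057/184  (> 141, stop)

787/137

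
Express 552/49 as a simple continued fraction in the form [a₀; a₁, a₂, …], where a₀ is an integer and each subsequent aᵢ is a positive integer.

552 = 11·49 + 13, so a_0 = 11
49 = 3·13 + 10, so a_1 = 3
13 = 1·10 + 3, so a_2 = 1
10 = 3·3 + 1, so a_3 = 3
3 = 3·1 + 0, so a_4 = 3

[11; 3, 1, 3, 3]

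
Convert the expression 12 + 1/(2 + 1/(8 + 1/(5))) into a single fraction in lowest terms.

1085/87

Collapse the nested fraction from the inside out:
Start with 5.
8 + 1/(5/1) = 8 + 1/5 = 41/5
2 + 1/(41/5) = 2 + 5/41 = 87/41
12 + 1/(87/41) = 12 + 41/87 = 1085/87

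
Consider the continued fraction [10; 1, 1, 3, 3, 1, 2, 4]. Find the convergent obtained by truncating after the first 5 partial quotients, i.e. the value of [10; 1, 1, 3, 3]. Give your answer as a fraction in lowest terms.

Compute successive convergents:
a_0 = 10: 10/1
a_1 = 1: 11/1
a_2 = 1: 21/2
a_3 = 3: 74/7
a_4 = 3: 243/23

243/23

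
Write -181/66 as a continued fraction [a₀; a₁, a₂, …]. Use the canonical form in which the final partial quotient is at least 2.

Run the Euclidean algorithm, recording each quotient:
-181 = -3·66 + 17, so a_0 = -3
66 = 3·17 + 15, so a_1 = 3
17 = 1·15 + 2, so a_2 = 1
15 = 7·2 + 1, so a_3 = 7
2 = 2·1 + 0, so a_4 = 2

[-3; 3, 1, 7, 2]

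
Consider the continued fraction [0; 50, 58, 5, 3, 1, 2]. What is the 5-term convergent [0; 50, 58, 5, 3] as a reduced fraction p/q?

Compute successive convergents:
a_0 = 0: 0/1
a_1 = 50: 1/50
a_2 = 58: 58/2901
a_3 = 5: 291/14555
a_4 = 3: 931/46566

931/46566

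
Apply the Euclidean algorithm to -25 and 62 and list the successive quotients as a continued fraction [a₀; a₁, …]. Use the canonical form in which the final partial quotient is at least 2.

Apply division with remainder until the remainder is 0:
-25 ÷ 62 → quotient -1, remainder 37
62 ÷ 37 → quotient 1, remainder 25
37 ÷ 25 → quotient 1, remainder 12
25 ÷ 12 → quotient 2, remainder 1
12 ÷ 1 → quotient 12, remainder 0

[-1; 1, 1, 2, 12]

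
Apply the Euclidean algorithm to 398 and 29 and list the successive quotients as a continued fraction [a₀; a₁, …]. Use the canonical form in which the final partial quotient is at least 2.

[13; 1, 2, 1, 1, 1, 2]

⌊398/29⌋ = 13, remainder 21
⌊29/21⌋ = 1, remainder 8
⌊21/8⌋ = 2, remainder 5
⌊8/5⌋ = 1, remainder 3
⌊5/3⌋ = 1, remainder 2
⌊3/2⌋ = 1, remainder 1
⌊2/1⌋ = 2, remainder 0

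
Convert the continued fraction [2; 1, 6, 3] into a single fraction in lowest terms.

Use the convergent recurrence hₖ = aₖ·hₖ₋₁ + hₖ₋₂ (and likewise for the denominators kₖ):
a_0 = 2: 2/1
a_1 = 1: 3/1
a_2 = 6: 20/7
a_3 = 3: 63/22

63/22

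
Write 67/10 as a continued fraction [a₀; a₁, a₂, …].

Repeatedly divide and take the remainder:
67 = 6·10 + 7, so a_0 = 6
10 = 1·7 + 3, so a_1 = 1
7 = 2·3 + 1, so a_2 = 2
3 = 3·1 + 0, so a_3 = 3

[6; 1, 2, 3]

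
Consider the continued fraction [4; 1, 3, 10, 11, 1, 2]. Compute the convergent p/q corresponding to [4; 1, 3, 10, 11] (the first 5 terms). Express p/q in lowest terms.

a_0 = 4: 4/1
a_1 = 1: 5/1
a_2 = 3: 19/4
a_3 = 10: 195/41
a_4 = 11: 2164/455

2164/455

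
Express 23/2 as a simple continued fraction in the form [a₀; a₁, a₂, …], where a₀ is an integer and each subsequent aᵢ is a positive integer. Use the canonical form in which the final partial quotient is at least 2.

[11; 2]

Apply division with remainder until the remainder is 0:
⌊23/2⌋ = 11, remainder 1
⌊2/1⌋ = 2, remainder 0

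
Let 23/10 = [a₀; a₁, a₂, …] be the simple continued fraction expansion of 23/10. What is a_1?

3

Repeatedly divide and take the remainder:
23 ÷ 10 → quotient 2, remainder 3
10 ÷ 3 → quotient 3, remainder 1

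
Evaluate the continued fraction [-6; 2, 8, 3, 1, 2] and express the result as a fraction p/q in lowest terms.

-1067/193

Starting at the tail and folding back:
Start with 2.
1 + 1/(2/1) = 1 + 1/2 = 3/2
3 + 1/(3/2) = 3 + 2/3 = 11/3
8 + 1/(11/3) = 8 + 3/11 = 91/11
2 + 1/(91/11) = 2 + 11/91 = 193/91
-6 + 1/(193/91) = -6 + 91/193 = -1067/193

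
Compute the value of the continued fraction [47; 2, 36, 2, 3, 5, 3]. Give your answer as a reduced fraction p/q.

413951/8716

a_0 = 47: 47/1
a_1 = 2: 95/2
a_2 = 36: 3467/73
a_3 = 2: 7029/148
a_4 = 3: 24554/517
a_5 = 5: 129799/2733
a_6 = 3: 413951/8716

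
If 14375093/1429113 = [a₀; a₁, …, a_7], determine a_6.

Repeatedly divide and take the remainder:
14375093 = 10·1429113 + 83963, so a_0 = 10
1429113 = 17·83963 + 1742, so a_1 = 17
83963 = 48·1742 + 347, so a_2 = 48
1742 = 5·347 + 7, so a_3 = 5
347 = 49·7 + 4, so a_4 = 49
7 = 1·4 + 3, so a_5 = 1
4 = 1·3 + 1, so a_6 = 1

1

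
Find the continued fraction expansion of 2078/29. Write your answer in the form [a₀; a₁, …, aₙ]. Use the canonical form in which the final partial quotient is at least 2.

[71; 1, 1, 1, 9]

2078 ÷ 29 → quotient 71, remainder 19
29 ÷ 19 → quotient 1, remainder 10
19 ÷ 10 → quotient 1, remainder 9
10 ÷ 9 → quotient 1, remainder 1
9 ÷ 1 → quotient 9, remainder 0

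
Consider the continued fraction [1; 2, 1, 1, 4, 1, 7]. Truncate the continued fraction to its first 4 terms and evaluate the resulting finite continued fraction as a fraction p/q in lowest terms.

7/5

a_0 = 1: 1/1
a_1 = 2: 3/2
a_2 = 1: 4/3
a_3 = 1: 7/5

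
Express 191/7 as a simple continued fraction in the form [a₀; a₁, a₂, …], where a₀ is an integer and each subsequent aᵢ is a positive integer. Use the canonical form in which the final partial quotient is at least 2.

[27; 3, 2]

Repeatedly divide and take the remainder:
191 ÷ 7 → quotient 27, remainder 2
7 ÷ 2 → quotient 3, remainder 1
2 ÷ 1 → quotient 2, remainder 0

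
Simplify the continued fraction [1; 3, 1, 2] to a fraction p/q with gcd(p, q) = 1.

Start with 2.
1 + 1/(2/1) = 1 + 1/2 = 3/2
3 + 1/(3/2) = 3 + 2/3 = 11/3
1 + 1/(11/3) = 1 + 3/11 = 14/11

14/11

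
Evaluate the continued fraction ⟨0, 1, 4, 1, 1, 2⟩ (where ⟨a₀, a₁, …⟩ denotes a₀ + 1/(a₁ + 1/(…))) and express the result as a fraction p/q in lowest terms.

a_0 = 0: 0/1
a_1 = 1: 1/1
a_2 = 4: 4/5
a_3 = 1: 5/6
a_4 = 1: 9/11
a_5 = 2: 23/28

23/28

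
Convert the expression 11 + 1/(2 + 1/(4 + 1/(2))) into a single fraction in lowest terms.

Build up convergents one term at a time:
a_0 = 11: 11/1
a_1 = 2: 23/2
a_2 = 4: 103/9
a_3 = 2: 229/20

229/20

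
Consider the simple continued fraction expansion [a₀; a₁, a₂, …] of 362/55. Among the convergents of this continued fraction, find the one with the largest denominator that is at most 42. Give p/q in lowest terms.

List convergents until the denominator exceeds the bound:
a_0 = 6: 6/1  (≤ bound)
a_1 = 1: 7/1  (≤ bound)
a_2 = 1: 13/2  (≤ bound)
a_3 = 2: 33/5  (≤ bound)
a_4 = 1: 46/7  (≤ bound)
a_5 = 1: 79/12  (≤ bound)
a_6 = 4: 362/55  (> 42, stop)

79/12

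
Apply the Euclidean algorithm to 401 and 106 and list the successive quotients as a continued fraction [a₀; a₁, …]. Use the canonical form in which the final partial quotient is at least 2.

[3; 1, 3, 1, 1, 1, 1, 4]

⌊401/106⌋ = 3, remainder 83
⌊106/83⌋ = 1, remainder 23
⌊83/23⌋ = 3, remainder 14
⌊23/14⌋ = 1, remainder 9
⌊14/9⌋ = 1, remainder 5
⌊9/5⌋ = 1, remainder 4
⌊5/4⌋ = 1, remainder 1
⌊4/1⌋ = 4, remainder 0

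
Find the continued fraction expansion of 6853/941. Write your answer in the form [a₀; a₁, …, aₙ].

[7; 3, 1, 1, 6, 6, 1, 2]

6853 ÷ 941 → quotient 7, remainder 266
941 ÷ 266 → quotient 3, remainder 143
266 ÷ 143 → quotient 1, remainder 123
143 ÷ 123 → quotient 1, remainder 20
123 ÷ 20 → quotient 6, remainder 3
20 ÷ 3 → quotient 6, remainder 2
3 ÷ 2 → quotient 1, remainder 1
2 ÷ 1 → quotient 2, remainder 0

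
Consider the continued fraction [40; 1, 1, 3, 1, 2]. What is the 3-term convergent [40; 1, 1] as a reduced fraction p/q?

Collapse the nested fraction from the inside out:
Start with 1.
1 + 1/(1/1) = 1 + 1/1 = 2/1
40 + 1/(2/1) = 40 + 1/2 = 81/2

81/2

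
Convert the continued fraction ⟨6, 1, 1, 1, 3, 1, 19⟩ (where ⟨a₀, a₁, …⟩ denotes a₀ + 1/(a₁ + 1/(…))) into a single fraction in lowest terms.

a_0 = 6: 6/1
a_1 = 1: 7/1
a_2 = 1: 13/2
a_3 = 1: 20/3
a_4 = 3: 73/11
a_5 = 1: 93/14
a_6 = 19: 1840/277

1840/277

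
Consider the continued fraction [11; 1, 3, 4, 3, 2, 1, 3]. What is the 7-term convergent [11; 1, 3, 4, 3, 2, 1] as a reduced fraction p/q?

Compute successive convergents:
a_0 = 11: 11/1
a_1 = 1: 12/1
a_2 = 3: 47/4
a_3 = 4: 200/17
a_4 = 3: 647/55
a_5 = 2: 1494/127
a_6 = 1: 2141/182

2141/182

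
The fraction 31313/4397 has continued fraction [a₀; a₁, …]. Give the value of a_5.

2

31313 = 7·4397 + 534, so a_0 = 7
4397 = 8·534 + 125, so a_1 = 8
534 = 4·125 + 34, so a_2 = 4
125 = 3·34 + 23, so a_3 = 3
34 = 1·23 + 11, so a_4 = 1
23 = 2·11 + 1, so a_5 = 2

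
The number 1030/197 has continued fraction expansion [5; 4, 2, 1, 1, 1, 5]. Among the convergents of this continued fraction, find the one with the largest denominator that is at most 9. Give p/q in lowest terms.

47/9

a_0 = 5: 5/1  (≤ bound)
a_1 = 4: 21/4  (≤ bound)
a_2 = 2: 47/9  (≤ bound)
a_3 = 1: 68/13  (> 9, stop)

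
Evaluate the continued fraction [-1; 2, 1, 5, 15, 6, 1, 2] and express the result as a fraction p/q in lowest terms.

-3373/5211

Start with 2.
1 + 1/(2/1) = 1 + 1/2 = 3/2
6 + 1/(3/2) = 6 + 2/3 = 20/3
15 + 1/(20/3) = 15 + 3/20 = 303/20
5 + 1/(303/20) = 5 + 20/303 = 1535/303
1 + 1/(1535/303) = 1 + 303/1535 = 1838/1535
2 + 1/(1838/1535) = 2 + 1535/1838 = 5211/1838
-1 + 1/(5211/1838) = -1 + 1838/5211 = -3373/5211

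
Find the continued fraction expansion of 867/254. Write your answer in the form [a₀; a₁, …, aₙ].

Run the Euclidean algorithm, recording each quotient:
867 = 3·254 + 105, so a_0 = 3
254 = 2·105 + 44, so a_1 = 2
105 = 2·44 + 17, so a_2 = 2
44 = 2·17 + 10, so a_3 = 2
17 = 1·10 + 7, so a_4 = 1
10 = 1·7 + 3, so a_5 = 1
7 = 2·3 + 1, so a_6 = 2
3 = 3·1 + 0, so a_7 = 3

[3; 2, 2, 2, 1, 1, 2, 3]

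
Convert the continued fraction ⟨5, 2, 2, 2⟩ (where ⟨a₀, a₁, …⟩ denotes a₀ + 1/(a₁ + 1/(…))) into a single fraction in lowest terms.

65/12

Collapse the nested fraction from the inside out:
Start with 2.
2 + 1/(2/1) = 2 + 1/2 = 5/2
2 + 1/(5/2) = 2 + 2/5 = 12/5
5 + 1/(12/5) = 5 + 5/12 = 65/12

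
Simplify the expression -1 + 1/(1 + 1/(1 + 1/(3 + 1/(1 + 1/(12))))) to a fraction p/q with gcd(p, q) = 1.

-51/115

Work from the innermost term outward:
Start with 12.
1 + 1/(12/1) = 1 + 1/12 = 13/12
3 + 1/(13/12) = 3 + 12/13 = 51/13
1 + 1/(51/13) = 1 + 13/51 = 64/51
1 + 1/(64/51) = 1 + 51/64 = 115/64
-1 + 1/(115/64) = -1 + 64/115 = -51/115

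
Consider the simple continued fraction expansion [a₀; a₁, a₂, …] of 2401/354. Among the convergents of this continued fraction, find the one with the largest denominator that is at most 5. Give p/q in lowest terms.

a_0 = 6: 6/1  (≤ bound)
a_1 = 1: 7/1  (≤ bound)
a_2 = 3: 27/4  (≤ bound)
a_3 = 1: 34/5  (≤ bound)
a_4 = 1: 61/9  (> 5, stop)

34/5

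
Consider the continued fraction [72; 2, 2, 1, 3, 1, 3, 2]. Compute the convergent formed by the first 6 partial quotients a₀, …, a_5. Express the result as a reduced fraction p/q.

2390/33

Use the convergent recurrence hₖ = aₖ·hₖ₋₁ + hₖ₋₂ (and likewise for the denominators kₖ):
a_0 = 72: 72/1
a_1 = 2: 145/2
a_2 = 2: 362/5
a_3 = 1: 507/7
a_4 = 3: 1883/26
a_5 = 1: 2390/33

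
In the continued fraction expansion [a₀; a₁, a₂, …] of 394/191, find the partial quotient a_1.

394 ÷ 191 → quotient 2, remainder 12
191 ÷ 12 → quotient 15, remainder 11

15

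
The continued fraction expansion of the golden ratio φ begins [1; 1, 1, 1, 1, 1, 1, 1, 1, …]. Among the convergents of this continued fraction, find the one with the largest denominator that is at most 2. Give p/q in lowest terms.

3/2

a_0 = 1: 1/1  (≤ bound)
a_1 = 1: 2/1  (≤ bound)
a_2 = 1: 3/2  (≤ bound)
a_3 = 1: 5/3  (> 2, stop)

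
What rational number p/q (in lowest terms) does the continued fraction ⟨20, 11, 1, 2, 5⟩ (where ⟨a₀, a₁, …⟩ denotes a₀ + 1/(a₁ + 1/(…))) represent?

3756/187

Use the convergent recurrence hₖ = aₖ·hₖ₋₁ + hₖ₋₂ (and likewise for the denominators kₖ):
a_0 = 20: 20/1
a_1 = 11: 221/11
a_2 = 1: 241/12
a_3 = 2: 703/35
a_4 = 5: 3756/187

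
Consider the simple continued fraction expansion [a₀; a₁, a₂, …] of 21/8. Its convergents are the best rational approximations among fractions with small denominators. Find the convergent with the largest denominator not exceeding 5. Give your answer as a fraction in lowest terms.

8/3

List convergents until the denominator exceeds the bound:
a_0 = 2: 2/1  (≤ bound)
a_1 = 1: 3/1  (≤ bound)
a_2 = 1: 5/2  (≤ bound)
a_3 = 1: 8/3  (≤ bound)
a_4 = 2: 21/8  (> 5, stop)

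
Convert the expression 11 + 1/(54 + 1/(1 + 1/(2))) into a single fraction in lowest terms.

1807/164

Start with 2.
1 + 1/(2/1) = 1 + 1/2 = 3/2
54 + 1/(3/2) = 54 + 2/3 = 164/3
11 + 1/(164/3) = 11 + 3/164 = 1807/164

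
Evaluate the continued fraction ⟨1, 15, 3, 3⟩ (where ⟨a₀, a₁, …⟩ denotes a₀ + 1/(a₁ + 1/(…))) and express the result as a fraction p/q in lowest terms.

a_0 = 1: 1/1
a_1 = 15: 16/15
a_2 = 3: 49/46
a_3 = 3: 163/153

163/153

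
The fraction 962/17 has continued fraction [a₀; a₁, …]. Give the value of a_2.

Run the Euclidean algorithm, recording each quotient:
962 = 56·17 + 10, so a_0 = 56
17 = 1·10 + 7, so a_1 = 1
10 = 1·7 + 3, so a_2 = 1

1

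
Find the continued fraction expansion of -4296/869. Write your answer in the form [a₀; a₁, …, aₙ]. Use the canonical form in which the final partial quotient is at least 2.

[-5; 17, 1, 2, 1, 3, 3]

⌊-4296/869⌋ = -5, remainder 49
⌊869/49⌋ = 17, remainder 36
⌊49/36⌋ = 1, remainder 13
⌊36/13⌋ = 2, remainder 10
⌊13/10⌋ = 1, remainder 3
⌊10/3⌋ = 3, remainder 1
⌊3/1⌋ = 3, remainder 0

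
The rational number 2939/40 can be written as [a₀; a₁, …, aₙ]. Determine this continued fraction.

Run the Euclidean algorithm, recording each quotient:
⌊2939/40⌋ = 73, remainder 19
⌊40/19⌋ = 2, remainder 2
⌊19/2⌋ = 9, remainder 1
⌊2/1⌋ = 2, remainder 0

[73; 2, 9, 2]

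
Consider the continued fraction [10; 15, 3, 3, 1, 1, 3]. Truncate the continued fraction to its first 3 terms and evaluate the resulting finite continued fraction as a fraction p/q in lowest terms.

Start with 3.
15 + 1/(3/1) = 15 + 1/3 = 46/3
10 + 1/(46/3) = 10 + 3/46 = 463/46

463/46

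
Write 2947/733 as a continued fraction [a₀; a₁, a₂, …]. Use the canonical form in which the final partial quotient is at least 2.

Run the Euclidean algorithm, recording each quotient:
2947 = 4·733 + 15, so a_0 = 4
733 = 48·15 + 13, so a_1 = 48
15 = 1·13 + 2, so a_2 = 1
13 = 6·2 + 1, so a_3 = 6
2 = 2·1 + 0, so a_4 = 2

[4; 48, 1, 6, 2]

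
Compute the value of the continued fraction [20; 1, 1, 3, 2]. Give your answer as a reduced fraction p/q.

Use the convergent recurrence hₖ = aₖ·hₖ₋₁ + hₖ₋₂ (and likewise for the denominators kₖ):
a_0 = 20: 20/1
a_1 = 1: 21/1
a_2 = 1: 41/2
a_3 = 3: 144/7
a_4 = 2: 329/16

329/16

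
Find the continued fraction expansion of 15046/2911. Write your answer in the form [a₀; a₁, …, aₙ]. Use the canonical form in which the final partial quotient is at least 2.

[5; 5, 1, 13, 35]

Repeatedly divide and take the remainder:
⌊15046/2911⌋ = 5, remainder 491
⌊2911/491⌋ = 5, remainder 456
⌊491/456⌋ = 1, remainder 35
⌊456/35⌋ = 13, remainder 1
⌊35/1⌋ = 35, remainder 0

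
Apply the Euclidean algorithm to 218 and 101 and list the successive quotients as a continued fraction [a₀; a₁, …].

Apply division with remainder until the remainder is 0:
218 = 2·101 + 16, so a_0 = 2
101 = 6·16 + 5, so a_1 = 6
16 = 3·5 + 1, so a_2 = 3
5 = 5·1 + 0, so a_3 = 5

[2; 6, 3, 5]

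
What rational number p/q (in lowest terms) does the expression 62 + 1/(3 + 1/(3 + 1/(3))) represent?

Start with 3.
3 + 1/(3/1) = 3 + 1/3 = 10/3
3 + 1/(10/3) = 3 + 3/10 = 33/10
62 + 1/(33/10) = 62 + 10/33 = 2056/33

2056/33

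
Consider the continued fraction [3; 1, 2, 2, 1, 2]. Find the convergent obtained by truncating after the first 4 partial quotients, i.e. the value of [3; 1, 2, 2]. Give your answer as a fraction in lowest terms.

Start with 2.
2 + 1/(2/1) = 2 + 1/2 = 5/2
1 + 1/(5/2) = 1 + 2/5 = 7/5
3 + 1/(7/5) = 3 + 5/7 = 26/7

26/7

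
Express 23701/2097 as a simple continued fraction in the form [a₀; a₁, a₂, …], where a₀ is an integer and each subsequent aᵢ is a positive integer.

[11; 3, 3, 3, 1, 48]

23701 ÷ 2097 → quotient 11, remainder 634
2097 ÷ 634 → quotient 3, remainder 195
634 ÷ 195 → quotient 3, remainder 49
195 ÷ 49 → quotient 3, remainder 48
49 ÷ 48 → quotient 1, remainder 1
48 ÷ 1 → quotient 48, remainder 0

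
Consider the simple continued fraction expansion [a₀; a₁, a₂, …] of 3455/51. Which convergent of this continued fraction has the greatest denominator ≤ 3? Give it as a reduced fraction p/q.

203/3

List convergents until the denominator exceeds the bound:
a_0 = 67: 67/1  (≤ bound)
a_1 = 1: 68/1  (≤ bound)
a_2 = 2: 203/3  (≤ bound)
a_3 = 1: 271/4  (> 3, stop)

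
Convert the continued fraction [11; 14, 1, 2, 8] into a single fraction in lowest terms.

4062/367

Collapse the nested fraction from the inside out:
Start with 8.
2 + 1/(8/1) = 2 + 1/8 = 17/8
1 + 1/(17/8) = 1 + 8/17 = 25/17
14 + 1/(25/17) = 14 + 17/25 = 367/25
11 + 1/(367/25) = 11 + 25/367 = 4062/367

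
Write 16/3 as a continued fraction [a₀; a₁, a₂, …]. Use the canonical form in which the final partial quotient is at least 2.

Repeatedly divide and take the remainder:
⌊16/3⌋ = 5, remainder 1
⌊3/1⌋ = 3, remainder 0

[5; 3]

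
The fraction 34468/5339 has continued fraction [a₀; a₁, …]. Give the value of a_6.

34468 = 6·5339 + 2434, so a_0 = 6
5339 = 2·2434 + 471, so a_1 = 2
2434 = 5·471 + 79, so a_2 = 5
471 = 5·79 + 76, so a_3 = 5
79 = 1·76 + 3, so a_4 = 1
76 = 25·3 + 1, so a_5 = 25
3 = 3·1 + 0, so a_6 = 3

3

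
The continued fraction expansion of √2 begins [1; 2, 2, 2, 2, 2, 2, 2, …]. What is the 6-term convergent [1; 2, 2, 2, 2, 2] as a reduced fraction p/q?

Compute successive convergents:
a_0 = 1: 1/1
a_1 = 2: 3/2
a_2 = 2: 7/5
a_3 = 2: 17/12
a_4 = 2: 41/29
a_5 = 2: 99/70

99/70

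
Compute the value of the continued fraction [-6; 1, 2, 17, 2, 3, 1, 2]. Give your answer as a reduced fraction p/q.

-7101/1333

Collapse the nested fraction from the inside out:
Start with 2.
1 + 1/(2/1) = 1 + 1/2 = 3/2
3 + 1/(3/2) = 3 + 2/3 = 11/3
2 + 1/(11/3) = 2 + 3/11 = 25/11
17 + 1/(25/11) = 17 + 11/25 = 436/25
2 + 1/(436/25) = 2 + 25/436 = 897/436
1 + 1/(897/436) = 1 + 436/897 = 1333/897
-6 + 1/(1333/897) = -6 + 897/1333 = -7101/1333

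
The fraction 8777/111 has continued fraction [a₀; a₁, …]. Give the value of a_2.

Repeatedly divide and take the remainder:
8777 ÷ 111 → quotient 79, remainder 8
111 ÷ 8 → quotient 13, remainder 7
8 ÷ 7 → quotient 1, remainder 1

1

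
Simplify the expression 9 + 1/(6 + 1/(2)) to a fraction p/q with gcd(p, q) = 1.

Start with 2.
6 + 1/(2/1) = 6 + 1/2 = 13/2
9 + 1/(13/2) = 9 + 2/13 = 119/13

119/13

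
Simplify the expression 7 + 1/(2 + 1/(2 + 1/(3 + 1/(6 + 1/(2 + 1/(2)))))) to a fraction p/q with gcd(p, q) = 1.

a_0 = 7: 7/1
a_1 = 2: 15/2
a_2 = 2: 37/5
a_3 = 3: 126/17
a_4 = 6: 793/107
a_5 = 2: 1712/231
a_6 = 2: 4217/569

4217/569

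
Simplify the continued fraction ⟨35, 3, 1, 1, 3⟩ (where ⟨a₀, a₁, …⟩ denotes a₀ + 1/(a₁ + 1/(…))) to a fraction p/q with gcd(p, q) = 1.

882/25

Start with 3.
1 + 1/(3/1) = 1 + 1/3 = 4/3
1 + 1/(4/3) = 1 + 3/4 = 7/4
3 + 1/(7/4) = 3 + 4/7 = 25/7
35 + 1/(25/7) = 35 + 7/25 = 882/25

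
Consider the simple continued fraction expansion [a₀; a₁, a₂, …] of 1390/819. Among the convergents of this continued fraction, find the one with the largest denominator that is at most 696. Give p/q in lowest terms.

a_0 = 1: 1/1  (≤ bound)
a_1 = 1: 2/1  (≤ bound)
a_2 = 2: 5/3  (≤ bound)
a_3 = 3: 17/10  (≤ bound)
a_4 = 3: 56/33  (≤ bound)
a_5 = 3: 185/109  (≤ bound)
a_6 = 1: 241/142  (≤ bound)
a_7 = 5: 1390/819  (> 696, stop)

241/142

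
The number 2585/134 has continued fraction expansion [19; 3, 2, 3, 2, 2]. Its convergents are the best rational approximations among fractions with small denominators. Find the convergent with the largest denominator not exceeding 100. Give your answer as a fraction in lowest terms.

a_0 = 19: 19/1  (≤ bound)
a_1 = 3: 58/3  (≤ bound)
a_2 = 2: 135/7  (≤ bound)
a_3 = 3: 463/24  (≤ bound)
a_4 = 2: 1061/55  (≤ bound)
a_5 = 2: 2585/134  (> 100, stop)

1061/55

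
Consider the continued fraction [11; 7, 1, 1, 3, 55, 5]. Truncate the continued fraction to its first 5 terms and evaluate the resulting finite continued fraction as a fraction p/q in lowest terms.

Collapse the nested fraction from the inside out:
Start with 3.
1 + 1/(3/1) = 1 + 1/3 = 4/3
1 + 1/(4/3) = 1 + 3/4 = 7/4
7 + 1/(7/4) = 7 + 4/7 = 53/7
11 + 1/(53/7) = 11 + 7/53 = 590/53

590/53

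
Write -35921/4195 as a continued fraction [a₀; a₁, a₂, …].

-35921 = -9·4195 + 1834, so a_0 = -9
4195 = 2·1834 + 527, so a_1 = 2
1834 = 3·527 + 253, so a_2 = 3
527 = 2·253 + 21, so a_3 = 2
253 = 12·21 + 1, so a_4 = 12
21 = 21·1 + 0, so a_5 = 21

[-9; 2, 3, 2, 12, 21]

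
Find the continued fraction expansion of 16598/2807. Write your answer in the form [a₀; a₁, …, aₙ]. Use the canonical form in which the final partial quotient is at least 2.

[5; 1, 10, 1, 1, 60, 2]

16598 = 5·2807 + 2563, so a_0 = 5
2807 = 1·2563 + 244, so a_1 = 1
2563 = 10·244 + 123, so a_2 = 10
244 = 1·123 + 121, so a_3 = 1
123 = 1·121 + 2, so a_4 = 1
121 = 60·2 + 1, so a_5 = 60
2 = 2·1 + 0, so a_6 = 2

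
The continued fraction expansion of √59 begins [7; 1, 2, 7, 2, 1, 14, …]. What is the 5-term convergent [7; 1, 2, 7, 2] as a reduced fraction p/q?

Work from the innermost term outward:
Start with 2.
7 + 1/(2/1) = 7 + 1/2 = 15/2
2 + 1/(15/2) = 2 + 2/15 = 32/15
1 + 1/(32/15) = 1 + 15/32 = 47/32
7 + 1/(47/32) = 7 + 32/47 = 361/47

361/47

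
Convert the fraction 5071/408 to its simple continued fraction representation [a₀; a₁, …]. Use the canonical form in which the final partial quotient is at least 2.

[12; 2, 3, 58]

Apply division with remainder until the remainder is 0:
5071 ÷ 408 → quotient 12, remainder 175
408 ÷ 175 → quotient 2, remainder 58
175 ÷ 58 → quotient 3, remainder 1
58 ÷ 1 → quotient 58, remainder 0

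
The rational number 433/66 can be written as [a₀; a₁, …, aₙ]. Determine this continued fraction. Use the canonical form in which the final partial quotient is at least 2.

Repeatedly divide and take the remainder:
⌊433/66⌋ = 6, remainder 37
⌊66/37⌋ = 1, remainder 29
⌊37/29⌋ = 1, remainder 8
⌊29/8⌋ = 3, remainder 5
⌊8/5⌋ = 1, remainder 3
⌊5/3⌋ = 1, remainder 2
⌊3/2⌋ = 1, remainder 1
⌊2/1⌋ = 2, remainder 0

[6; 1, 1, 3, 1, 1, 1, 2]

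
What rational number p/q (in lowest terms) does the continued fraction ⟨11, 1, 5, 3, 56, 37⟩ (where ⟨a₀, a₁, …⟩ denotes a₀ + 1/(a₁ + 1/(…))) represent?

469052/39609

a_0 = 11: 11/1
a_1 = 1: 12/1
a_2 = 5: 71/6
a_3 = 3: 225/19
a_4 = 56: 12671/1070
a_5 = 37: 469052/39609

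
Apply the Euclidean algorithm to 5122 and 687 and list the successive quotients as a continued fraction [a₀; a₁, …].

Run the Euclidean algorithm, recording each quotient:
5122 = 7·687 + 313, so a_0 = 7
687 = 2·313 + 61, so a_1 = 2
313 = 5·61 + 8, so a_2 = 5
61 = 7·8 + 5, so a_3 = 7
8 = 1·5 + 3, so a_4 = 1
5 = 1·3 + 2, so a_5 = 1
3 = 1·2 + 1, so a_6 = 1
2 = 2·1 + 0, so a_7 = 2

[7; 2, 5, 7, 1, 1, 1, 2]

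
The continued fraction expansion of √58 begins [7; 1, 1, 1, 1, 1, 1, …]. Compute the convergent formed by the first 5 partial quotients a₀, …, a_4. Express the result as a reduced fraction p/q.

Work from the innermost term outward:
Start with 1.
1 + 1/(1/1) = 1 + 1/1 = 2/1
1 + 1/(2/1) = 1 + 1/2 = 3/2
1 + 1/(3/2) = 1 + 2/3 = 5/3
7 + 1/(5/3) = 7 + 3/5 = 38/5

38/5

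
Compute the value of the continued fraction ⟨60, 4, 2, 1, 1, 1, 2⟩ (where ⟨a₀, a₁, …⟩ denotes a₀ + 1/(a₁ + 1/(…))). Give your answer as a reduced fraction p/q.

Starting at the tail and folding back:
Start with 2.
1 + 1/(2/1) = 1 + 1/2 = 3/2
1 + 1/(3/2) = 1 + 2/3 = 5/3
1 + 1/(5/3) = 1 + 3/5 = 8/5
2 + 1/(8/5) = 2 + 5/8 = 21/8
4 + 1/(21/8) = 4 + 8/21 = 92/21
60 + 1/(92/21) = 60 + 21/92 = 5541/92

5541/92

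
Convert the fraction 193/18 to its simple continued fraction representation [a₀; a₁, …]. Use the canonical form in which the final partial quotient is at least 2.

[10; 1, 2, 1, 1, 2]

⌊193/18⌋ = 10, remainder 13
⌊18/13⌋ = 1, remainder 5
⌊13/5⌋ = 2, remainder 3
⌊5/3⌋ = 1, remainder 2
⌊3/2⌋ = 1, remainder 1
⌊2/1⌋ = 2, remainder 0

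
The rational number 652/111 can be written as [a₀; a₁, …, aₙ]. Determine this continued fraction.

⌊652/111⌋ = 5, remainder 97
⌊111/97⌋ = 1, remainder 14
⌊97/14⌋ = 6, remainder 13
⌊14/13⌋ = 1, remainder 1
⌊13/1⌋ = 13, remainder 0

[5; 1, 6, 1, 13]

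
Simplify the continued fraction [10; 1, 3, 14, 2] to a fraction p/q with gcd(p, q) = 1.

a_0 = 10: 10/1
a_1 = 1: 11/1
a_2 = 3: 43/4
a_3 = 14: 613/57
a_4 = 2: 1269/118

1269/118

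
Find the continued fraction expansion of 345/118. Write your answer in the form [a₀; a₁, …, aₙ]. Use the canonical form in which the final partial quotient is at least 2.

[2; 1, 12, 9]

Repeatedly divide and take the remainder:
345 = 2·118 + 109, so a_0 = 2
118 = 1·109 + 9, so a_1 = 1
109 = 12·9 + 1, so a_2 = 12
9 = 9·1 + 0, so a_3 = 9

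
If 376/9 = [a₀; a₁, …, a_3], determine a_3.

⌊376/9⌋ = 41, remainder 7
⌊9/7⌋ = 1, remainder 2
⌊7/2⌋ = 3, remainder 1
⌊2/1⌋ = 2, remainder 0

2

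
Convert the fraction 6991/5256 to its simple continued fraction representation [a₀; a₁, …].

[1; 3, 34, 51]

6991 = 1·5256 + 1735, so a_0 = 1
5256 = 3·1735 + 51, so a_1 = 3
1735 = 34·51 + 1, so a_2 = 34
51 = 51·1 + 0, so a_3 = 51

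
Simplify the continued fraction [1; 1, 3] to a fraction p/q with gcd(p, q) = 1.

Use the convergent recurrence hₖ = aₖ·hₖ₋₁ + hₖ₋₂ (and likewise for the denominators kₖ):
a_0 = 1: 1/1
a_1 = 1: 2/1
a_2 = 3: 7/4

7/4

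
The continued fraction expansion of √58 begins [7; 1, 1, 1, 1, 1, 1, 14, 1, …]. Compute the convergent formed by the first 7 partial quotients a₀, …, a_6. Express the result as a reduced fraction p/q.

99/13

Compute successive convergents:
a_0 = 7: 7/1
a_1 = 1: 8/1
a_2 = 1: 15/2
a_3 = 1: 23/3
a_4 = 1: 38/5
a_5 = 1: 61/8
a_6 = 1: 99/13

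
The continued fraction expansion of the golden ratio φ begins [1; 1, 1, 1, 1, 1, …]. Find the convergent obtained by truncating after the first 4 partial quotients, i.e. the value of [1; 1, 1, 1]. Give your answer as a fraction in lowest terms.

5/3

Start with 1.
1 + 1/(1/1) = 1 + 1/1 = 2/1
1 + 1/(2/1) = 1 + 1/2 = 3/2
1 + 1/(3/2) = 1 + 2/3 = 5/3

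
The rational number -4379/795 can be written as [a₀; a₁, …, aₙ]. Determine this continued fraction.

[-6; 2, 30, 13]

-4379 ÷ 795 → quotient -6, remainder 391
795 ÷ 391 → quotient 2, remainder 13
391 ÷ 13 → quotient 30, remainder 1
13 ÷ 1 → quotient 13, remainder 0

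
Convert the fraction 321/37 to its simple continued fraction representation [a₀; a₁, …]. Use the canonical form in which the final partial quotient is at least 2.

[8; 1, 2, 12]

Apply division with remainder until the remainder is 0:
321 = 8·37 + 25, so a_0 = 8
37 = 1·25 + 12, so a_1 = 1
25 = 2·12 + 1, so a_2 = 2
12 = 12·1 + 0, so a_3 = 12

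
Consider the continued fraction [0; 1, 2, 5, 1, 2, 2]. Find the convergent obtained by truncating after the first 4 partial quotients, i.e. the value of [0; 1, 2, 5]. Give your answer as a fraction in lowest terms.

11/16

Start with 5.
2 + 1/(5/1) = 2 + 1/5 = 11/5
1 + 1/(11/5) = 1 + 5/11 = 16/11
0 + 1/(16/11) = 0 + 11/16 = 11/16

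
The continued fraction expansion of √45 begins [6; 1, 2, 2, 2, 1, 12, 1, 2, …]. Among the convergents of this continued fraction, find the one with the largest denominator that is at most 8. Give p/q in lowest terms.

47/7

a_0 = 6: 6/1  (≤ bound)
a_1 = 1: 7/1  (≤ bound)
a_2 = 2: 20/3  (≤ bound)
a_3 = 2: 47/7  (≤ bound)
a_4 = 2: 114/17  (> 8, stop)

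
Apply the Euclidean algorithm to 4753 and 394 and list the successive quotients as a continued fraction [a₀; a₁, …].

⌊4753/394⌋ = 12, remainder 25
⌊394/25⌋ = 15, remainder 19
⌊25/19⌋ = 1, remainder 6
⌊19/6⌋ = 3, remainder 1
⌊6/1⌋ = 6, remainder 0

[12; 15, 1, 3, 6]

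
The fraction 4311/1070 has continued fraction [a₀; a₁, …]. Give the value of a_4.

4311 = 4·1070 + 31, so a_0 = 4
1070 = 34·31 + 16, so a_1 = 34
31 = 1·16 + 15, so a_2 = 1
16 = 1·15 + 1, so a_3 = 1
15 = 15·1 + 0, so a_4 = 15

15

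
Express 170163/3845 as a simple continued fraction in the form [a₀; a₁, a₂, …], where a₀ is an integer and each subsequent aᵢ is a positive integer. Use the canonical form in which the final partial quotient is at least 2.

170163 = 44·3845 + 983, so a_0 = 44
3845 = 3·983 + 896, so a_1 = 3
983 = 1·896 + 87, so a_2 = 1
896 = 10·87 + 26, so a_3 = 10
87 = 3·26 + 9, so a_4 = 3
26 = 2·9 + 8, so a_5 = 2
9 = 1·8 + 1, so a_6 = 1
8 = 8·1 + 0, so a_7 = 8

[44; 3, 1, 10, 3, 2, 1, 8]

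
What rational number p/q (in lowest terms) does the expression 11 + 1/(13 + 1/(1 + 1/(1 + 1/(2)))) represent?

753/68

a_0 = 11: 11/1
a_1 = 13: 144/13
a_2 = 1: 155/14
a_3 = 1: 299/27
a_4 = 2: 753/68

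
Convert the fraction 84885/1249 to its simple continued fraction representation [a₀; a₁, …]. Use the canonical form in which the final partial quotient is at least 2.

84885 = 67·1249 + 1202, so a_0 = 67
1249 = 1·1202 + 47, so a_1 = 1
1202 = 25·47 + 27, so a_2 = 25
47 = 1·27 + 20, so a_3 = 1
27 = 1·20 + 7, so a_4 = 1
20 = 2·7 + 6, so a_5 = 2
7 = 1·6 + 1, so a_6 = 1
6 = 6·1 + 0, so a_7 = 6

[67; 1, 25, 1, 1, 2, 1, 6]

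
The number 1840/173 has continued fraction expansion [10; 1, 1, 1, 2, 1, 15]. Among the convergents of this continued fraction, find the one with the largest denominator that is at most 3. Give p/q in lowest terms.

a_0 = 10: 10/1  (≤ bound)
a_1 = 1: 11/1  (≤ bound)
a_2 = 1: 21/2  (≤ bound)
a_3 = 1: 32/3  (≤ bound)
a_4 = 2: 85/8  (> 3, stop)

32/3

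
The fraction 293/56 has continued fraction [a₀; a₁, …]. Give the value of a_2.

3

Repeatedly divide and take the remainder:
293 = 5·56 + 13, so a_0 = 5
56 = 4·13 + 4, so a_1 = 4
13 = 3·4 + 1, so a_2 = 3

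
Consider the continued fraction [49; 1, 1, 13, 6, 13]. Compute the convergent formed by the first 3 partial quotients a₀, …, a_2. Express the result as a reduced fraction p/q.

Collapse the nested fraction from the inside out:
Start with 1.
1 + 1/(1/1) = 1 + 1/1 = 2/1
49 + 1/(2/1) = 49 + 1/2 = 99/2

99/2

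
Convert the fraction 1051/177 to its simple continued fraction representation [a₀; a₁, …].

Apply division with remainder until the remainder is 0:
⌊1051/177⌋ = 5, remainder 166
⌊177/166⌋ = 1, remainder 11
⌊166/11⌋ = 15, remainder 1
⌊11/1⌋ = 11, remainder 0

[5; 1, 15, 11]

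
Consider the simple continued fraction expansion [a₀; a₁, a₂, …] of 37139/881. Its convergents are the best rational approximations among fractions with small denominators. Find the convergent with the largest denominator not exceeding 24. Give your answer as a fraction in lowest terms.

a_0 = 42: 42/1  (≤ bound)
a_1 = 6: 253/6  (≤ bound)
a_2 = 2: 548/13  (≤ bound)
a_3 = 3: 1897/45  (> 24, stop)

548/13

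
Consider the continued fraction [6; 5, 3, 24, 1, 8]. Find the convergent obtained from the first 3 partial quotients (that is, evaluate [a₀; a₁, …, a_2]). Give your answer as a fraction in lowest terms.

99/16

Start with 3.
5 + 1/(3/1) = 5 + 1/3 = 16/3
6 + 1/(16/3) = 6 + 3/16 = 99/16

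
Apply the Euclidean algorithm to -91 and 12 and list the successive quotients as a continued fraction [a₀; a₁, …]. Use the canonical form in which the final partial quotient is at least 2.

Repeatedly divide and take the remainder:
⌊-91/12⌋ = -8, remainder 5
⌊12/5⌋ = 2, remainder 2
⌊5/2⌋ = 2, remainder 1
⌊2/1⌋ = 2, remainder 0

[-8; 2, 2, 2]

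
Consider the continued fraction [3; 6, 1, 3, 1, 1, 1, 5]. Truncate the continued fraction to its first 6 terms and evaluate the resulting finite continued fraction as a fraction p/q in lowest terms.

192/61

Start with 1.
1 + 1/(1/1) = 1 + 1/1 = 2/1
3 + 1/(2/1) = 3 + 1/2 = 7/2
1 + 1/(7/2) = 1 + 2/7 = 9/7
6 + 1/(9/7) = 6 + 7/9 = 61/9
3 + 1/(61/9) = 3 + 9/61 = 192/61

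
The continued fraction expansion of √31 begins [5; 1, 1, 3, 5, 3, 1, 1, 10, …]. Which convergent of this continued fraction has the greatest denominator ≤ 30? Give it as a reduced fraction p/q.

a_0 = 5: 5/1  (≤ bound)
a_1 = 1: 6/1  (≤ bound)
a_2 = 1: 11/2  (≤ bound)
a_3 = 3: 39/7  (≤ bound)
a_4 = 5: 206/37  (> 30, stop)

39/7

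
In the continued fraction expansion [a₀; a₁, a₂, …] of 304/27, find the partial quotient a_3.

6

Apply division with remainder until the remainder is 0:
⌊304/27⌋ = 11, remainder 7
⌊27/7⌋ = 3, remainder 6
⌊7/6⌋ = 1, remainder 1
⌊6/1⌋ = 6, remainder 0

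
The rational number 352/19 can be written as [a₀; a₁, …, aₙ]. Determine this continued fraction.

⌊352/19⌋ = 18, remainder 10
⌊19/10⌋ = 1, remainder 9
⌊10/9⌋ = 1, remainder 1
⌊9/1⌋ = 9, remainder 0

[18; 1, 1, 9]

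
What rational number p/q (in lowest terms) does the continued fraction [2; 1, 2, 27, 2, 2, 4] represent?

4890/1831

Start with 4.
2 + 1/(4/1) = 2 + 1/4 = 9/4
2 + 1/(9/4) = 2 + 4/9 = 22/9
27 + 1/(22/9) = 27 + 9/22 = 603/22
2 + 1/(603/22) = 2 + 22/603 = 1228/603
1 + 1/(1228/603) = 1 + 603/1228 = 1831/1228
2 + 1/(1831/1228) = 2 + 1228/1831 = 4890/1831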